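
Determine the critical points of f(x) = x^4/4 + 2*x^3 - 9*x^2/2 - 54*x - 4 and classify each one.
f'(x) = x^3 + 6*x^2 - 9*x - 54

Solve f'(x) = 0:
  Factor: x^3 + 6*x^2 - 9*x - 54 = (x - 3)*(x + 3)*(x + 6) = 0.
  ⇒ x = -6, -3, 3

f''(x) = 3*x^2 + 12*x - 9
Second-derivative test at each critical point:
  f''(-6) = 27 > 0 → local minimum
  f''(-3) = -18 < 0 → local maximum
  f''(3) = 54 > 0 → local minimum

Critical points: x = -6 (local minimum); x = -3 (local maximum); x = 3 (local minimum)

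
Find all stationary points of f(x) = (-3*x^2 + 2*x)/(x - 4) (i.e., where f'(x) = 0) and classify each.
f'(x) = (-3*x^2 + 24*x - 8)/(x^2 - 8*x + 16)

Solve f'(x) = 0:
  f'(x) = -(3*x^2 - 24*x + 8)/(x - 4)^2; the denominator is positive wherever f is defined, so f'(x) = 0 ⇔ -3*x^2 + 24*x - 8 = 0.
  3*x^2 - 24*x + 8 = 0 has no rational roots; quadratic formula: x = (24 ± √480)/6.
  ⇒ x = 4 - 2*sqrt(30)/3 ≈ 0.3485, 2*sqrt(30)/3 + 4 ≈ 7.6515

f''(x) = -80/(x^3 - 12*x^2 + 48*x - 64)
Second-derivative test at each critical point:
  f''(0.3485) = 1.6432 > 0 → local minimum
  f''(7.6515) = -1.6432 < 0 → local maximum

Critical points: x = 4 - 2*sqrt(30)/3 ≈ 0.3485 (local minimum); x = 2*sqrt(30)/3 + 4 ≈ 7.6515 (local maximum)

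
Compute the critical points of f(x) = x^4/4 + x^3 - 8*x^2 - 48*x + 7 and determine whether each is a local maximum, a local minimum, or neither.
f'(x) = x^3 + 3*x^2 - 16*x - 48

Solve f'(x) = 0:
  Factor: x^3 + 3*x^2 - 16*x - 48 = (x - 4)*(x + 3)*(x + 4) = 0.
  ⇒ x = -4, -3, 4

f''(x) = 3*x^2 + 6*x - 16
Second-derivative test at each critical point:
  f''(-4) = 8 > 0 → local minimum
  f''(-3) = -7 < 0 → local maximum
  f''(4) = 56 > 0 → local minimum

Critical points: x = -4 (local minimum); x = -3 (local maximum); x = 4 (local minimum)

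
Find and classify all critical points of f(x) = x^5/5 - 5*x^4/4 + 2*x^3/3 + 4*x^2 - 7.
f'(x) = x*(x^3 - 5*x^2 + 2*x + 8)

Solve f'(x) = 0:
  Factor: x^4 - 5*x^3 + 2*x^2 + 8*x = x*(x - 4)*(x - 2)*(x + 1) = 0.
  ⇒ x = -1, 0, 2, 4

f''(x) = 4*x^3 - 15*x^2 + 4*x + 8
Second-derivative test at each critical point:
  f''(-1) = -15 < 0 → local maximum
  f''(0) = 8 > 0 → local minimum
  f''(2) = -12 < 0 → local maximum
  f''(4) = 40 > 0 → local minimum

Critical points: x = -1 (local maximum); x = 0 (local minimum); x = 2 (local maximum); x = 4 (local minimum)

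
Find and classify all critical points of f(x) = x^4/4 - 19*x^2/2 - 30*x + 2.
f'(x) = x^3 - 19*x - 30

Solve f'(x) = 0:
  Factor: x^3 - 19*x - 30 = (x - 5)*(x + 2)*(x + 3) = 0.
  ⇒ x = -3, -2, 5

f''(x) = 3*x^2 - 19
Second-derivative test at each critical point:
  f''(-3) = 8 > 0 → local minimum
  f''(-2) = -7 < 0 → local maximum
  f''(5) = 56 > 0 → local minimum

Critical points: x = -3 (local minimum); x = -2 (local maximum); x = 5 (local minimum)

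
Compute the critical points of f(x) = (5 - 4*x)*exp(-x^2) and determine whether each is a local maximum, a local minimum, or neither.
f'(x) = 2*(x*(4*x - 5) - 2)*exp(-x^2)

Solve f'(x) = 0:
  f'(x) = (8*x^2 - 10*x - 4)·exp(-x^2) and exp(-x^2) > 0 for every x, so f'(x) = 0 ⇔ 8*x^2 - 10*x - 4 = 0.
  Factor: 8*x^2 - 10*x - 4 = 2*(4*x^2 - 5*x - 2); 4*x^2 - 5*x - 2 = 0 has no rational roots; quadratic formula: x = (5 ± √57)/8.
  ⇒ x = 5/8 - sqrt(57)/8 ≈ -0.3187, 5/8 + sqrt(57)/8 ≈ 1.5687

f''(x) = 2*(2*x^2*(5 - 4*x) + 12*x - 5)*exp(-x^2)
Second-derivative test at each critical point:
  f''(-0.3187) = -13.6411 < 0 → local maximum
  f''(1.5687) = 1.2889 > 0 → local minimum

Critical points: x = 5/8 - sqrt(57)/8 ≈ -0.3187 (local maximum); x = 5/8 + sqrt(57)/8 ≈ 1.5687 (local minimum)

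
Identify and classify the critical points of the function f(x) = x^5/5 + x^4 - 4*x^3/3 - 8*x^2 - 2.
f'(x) = x*(x^3 + 4*x^2 - 4*x - 16)

Solve f'(x) = 0:
  Factor: x^4 + 4*x^3 - 4*x^2 - 16*x = x*(x - 2)*(x + 2)*(x + 4) = 0.
  ⇒ x = -4, -2, 0, 2

f''(x) = 4*x^3 + 12*x^2 - 8*x - 16
Second-derivative test at each critical point:
  f''(-4) = -48 < 0 → local maximum
  f''(-2) = 16 > 0 → local minimum
  f''(0) = -16 < 0 → local maximum
  f''(2) = 48 > 0 → local minimum

Critical points: x = -4 (local maximum); x = -2 (local minimum); x = 0 (local maximum); x = 2 (local minimum)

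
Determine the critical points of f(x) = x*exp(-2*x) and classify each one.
f'(x) = (1 - 2*x)*exp(-2*x)

Solve f'(x) = 0:
  f'(x) = (1 - 2*x)·exp(-2*x) and exp(-2*x) > 0 for every x, so f'(x) = 0 ⇔ 1 - 2*x = 0.
  1 - 2*x = 0.
  ⇒ x = 1/2

f''(x) = 4*(x - 1)*exp(-2*x)
Second-derivative test at each critical point:
  f''(1/2) = -0.7358 < 0 → local maximum

Critical points: x = 1/2 (local maximum)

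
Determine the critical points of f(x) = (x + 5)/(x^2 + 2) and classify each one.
f'(x) = (x^2 - 2*x*(x + 5) + 2)/(x^2 + 2)^2

Solve f'(x) = 0:
  f'(x) = -(x^2 + 10*x - 2)/(x^2 + 2)^2; the denominator is positive wherever f is defined, so f'(x) = 0 ⇔ -x^2 - 10*x + 2 = 0.
  x^2 + 10*x - 2 = 0 has no rational roots; quadratic formula: x = (-10 ± √108)/2.
  ⇒ x = -3*sqrt(3) - 5 ≈ -10.1962, -5 + 3*sqrt(3) ≈ 0.1962

f''(x) = 2*(4*x^2*(x + 5) - (3*x + 5)*(x^2 + 2))/(x^2 + 2)^3
Second-derivative test at each critical point:
  f''(-10.1962) = 0.0009 > 0 → local minimum
  f''(0.1962) = -2.5009 < 0 → local maximum

Critical points: x = -3*sqrt(3) - 5 ≈ -10.1962 (local minimum); x = -5 + 3*sqrt(3) ≈ 0.1962 (local maximum)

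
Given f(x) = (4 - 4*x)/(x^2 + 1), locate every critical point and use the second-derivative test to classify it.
f'(x) = 4*(-x^2 + 2*x*(x - 1) - 1)/(x^2 + 1)^2

Solve f'(x) = 0:
  f'(x) = 4*(x^2 - 2*x - 1)/(x^2 + 1)^2; the denominator is positive wherever f is defined, so f'(x) = 0 ⇔ 4*x^2 - 8*x - 4 = 0.
  Factor: 4*x^2 - 8*x - 4 = 4*(x^2 - 2*x - 1); x^2 - 2*x - 1 = 0 has no rational roots; quadratic formula: x = (2 ± √8)/2.
  ⇒ x = 1 - sqrt(2) ≈ -0.4142, 1 + sqrt(2) ≈ 2.4142

f''(x) = 8*(4*x^2*(1 - x) + (3*x - 1)*(x^2 + 1))/(x^2 + 1)^3
Second-derivative test at each critical point:
  f''(-0.4142) = -8.2426 < 0 → local maximum
  f''(2.4142) = 0.2426 > 0 → local minimum

Critical points: x = 1 - sqrt(2) ≈ -0.4142 (local maximum); x = 1 + sqrt(2) ≈ 2.4142 (local minimum)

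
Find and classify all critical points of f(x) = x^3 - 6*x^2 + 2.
f'(x) = 3*x*(x - 4)

Solve f'(x) = 0:
  Factor: 3*x^2 - 12*x = 3*x*(x - 4) = 0.
  ⇒ x = 0, 4

f''(x) = 6*x - 12
Second-derivative test at each critical point:
  f''(0) = -12 < 0 → local maximum
  f''(4) = 12 > 0 → local minimum

Critical points: x = 0 (local maximum); x = 4 (local minimum)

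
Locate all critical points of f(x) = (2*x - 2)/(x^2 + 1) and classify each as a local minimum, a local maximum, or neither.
f'(x) = 2*(x^2 - 2*x*(x - 1) + 1)/(x^2 + 1)^2

Solve f'(x) = 0:
  f'(x) = -2*(x^2 - 2*x - 1)/(x^2 + 1)^2; the denominator is positive wherever f is defined, so f'(x) = 0 ⇔ -2*x^2 + 4*x + 2 = 0.
  Factor: -2*x^2 + 4*x + 2 = -2*(x^2 - 2*x - 1); x^2 - 2*x - 1 = 0 has no rational roots; quadratic formula: x = (2 ± √8)/2.
  ⇒ x = 1 - sqrt(2) ≈ -0.4142, 1 + sqrt(2) ≈ 2.4142

f''(x) = 4*(4*x^2*(x - 1) + (1 - 3*x)*(x^2 + 1))/(x^2 + 1)^3
Second-derivative test at each critical point:
  f''(-0.4142) = 4.1213 > 0 → local minimum
  f''(2.4142) = -0.1213 < 0 → local maximum

Critical points: x = 1 - sqrt(2) ≈ -0.4142 (local minimum); x = 1 + sqrt(2) ≈ 2.4142 (local maximum)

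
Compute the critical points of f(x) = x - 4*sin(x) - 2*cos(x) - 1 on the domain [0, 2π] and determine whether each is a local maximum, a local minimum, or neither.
f'(x) = 2*sin(x) - 4*cos(x) + 1

Solve f'(x) = 0 on [0, 2π]:
  f'(x) = 0 ⇔ 2*sin(x) - 4*cos(x) = -1. Write the left side as R·cos(x + φ) with R = √((-4)² + (-2)²) = 2*sqrt(5), cos φ = -2*sqrt(5)/5, sin φ = -sqrt(5)/5; then cos(x + φ) = -sqrt(5)/10. Solve for x and keep the solutions lying in [0, 2π].
  ⇒ x = atan((-1 + 2*sqrt(19))/(2 + sqrt(19))) ≈ 0.8816, atan((-2*sqrt(19) - 1)/(2 - sqrt(19))) + pi ≈ 4.4743

f''(x) = 4*sin(x) + 2*cos(x)
Second-derivative test at each critical point:
  f''(0.8816) = 4.3589 > 0 → local minimum
  f''(4.4743) = -4.3589 < 0 → local maximum

Critical points: x = atan((-1 + 2*sqrt(19))/(2 + sqrt(19))) ≈ 0.8816 (local minimum); x = atan((-2*sqrt(19) - 1)/(2 - sqrt(19))) + pi ≈ 4.4743 (local maximum)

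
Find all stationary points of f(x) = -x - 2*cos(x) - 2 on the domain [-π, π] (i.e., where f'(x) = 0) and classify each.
f'(x) = 2*sin(x) - 1

Solve f'(x) = 0 on [-π, π]:
  f'(x) = 0 ⇔ sin(x) = 1/2, i.e. x = arcsin(1/2) + 2nπ or x = π − arcsin(1/2) + 2nπ; keep the solutions lying in [-π, π].
  ⇒ x = pi/6 ≈ 0.5236, 5*pi/6 ≈ 2.6180

f''(x) = 2*cos(x)
Second-derivative test at each critical point:
  f''(0.5236) = 1.7321 > 0 → local minimum
  f''(2.6180) = -1.7321 < 0 → local maximum

Critical points: x = pi/6 ≈ 0.5236 (local minimum); x = 5*pi/6 ≈ 2.6180 (local maximum)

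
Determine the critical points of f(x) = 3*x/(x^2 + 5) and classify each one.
f'(x) = 3*(5 - x^2)/(x^4 + 10*x^2 + 25)

Solve f'(x) = 0:
  f'(x) = -3*(x^2 - 5)/(x^2 + 5)^2; the denominator is positive wherever f is defined, so f'(x) = 0 ⇔ 15 - 3*x^2 = 0.
  Factor: 15 - 3*x^2 = -3*(x^2 - 5); x^2 - 5 = 0 has no rational roots; quadratic formula: x = (0 ± √20)/2.
  ⇒ x = -sqrt(5) ≈ -2.2361, sqrt(5) ≈ 2.2361

f''(x) = 6*x*(x^2 - 15)/(x^2 + 5)^3
Second-derivative test at each critical point:
  f''(-2.2361) = 0.1342 > 0 → local minimum
  f''(2.2361) = -0.1342 < 0 → local maximum

Critical points: x = -sqrt(5) ≈ -2.2361 (local minimum); x = sqrt(5) ≈ 2.2361 (local maximum)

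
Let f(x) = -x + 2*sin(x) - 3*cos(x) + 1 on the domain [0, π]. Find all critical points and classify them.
f'(x) = 3*sin(x) + 2*cos(x) - 1

Solve f'(x) = 0 on [0, π]:
  f'(x) = 0 ⇔ 3*sin(x) + 2*cos(x) = 1. Write the left side as R·cos(x + φ) with R = √(2² + (-3)²) = sqrt(13), cos φ = 2*sqrt(13)/13, sin φ = -3*sqrt(13)/13; then cos(x + φ) = sqrt(13)/13. Solve for x and keep the solutions lying in [0, π].
  ⇒ x = atan((3 + 4*sqrt(3))/(2 - 6*sqrt(3))) + pi ≈ 2.2726

f''(x) = -2*sin(x) + 3*cos(x)
Second-derivative test at each critical point:
  f''(2.2726) = -3.4641 < 0 → local maximum

Critical points: x = atan((3 + 4*sqrt(3))/(2 - 6*sqrt(3))) + pi ≈ 2.2726 (local maximum)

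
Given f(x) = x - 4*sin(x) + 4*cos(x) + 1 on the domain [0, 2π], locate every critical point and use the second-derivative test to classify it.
f'(x) = -4*sqrt(2)*sin(x + pi/4) + 1

Solve f'(x) = 0 on [0, 2π]:
  f'(x) = 0 ⇔ -4*sin(x) - 4*cos(x) = -1. Write the left side as R·cos(x + φ) with R = √((-4)² + 4²) = 4*sqrt(2), cos φ = -sqrt(2)/2, sin φ = sqrt(2)/2; then cos(x + φ) = -sqrt(2)/8. Solve for x and keep the solutions lying in [0, 2π].
  ⇒ x = atan((1 + sqrt(31))/(1 - sqrt(31))) + pi ≈ 2.1785, atan((1 - sqrt(31))/(1 + sqrt(31))) + 2*pi ≈ 5.6755

f''(x) = -4*sqrt(2)*cos(x + pi/4)
Second-derivative test at each critical point:
  f''(2.1785) = 5.5678 > 0 → local minimum
  f''(5.6755) = -5.5678 < 0 → local maximum

Critical points: x = atan((1 + sqrt(31))/(1 - sqrt(31))) + pi ≈ 2.1785 (local minimum); x = atan((1 - sqrt(31))/(1 + sqrt(31))) + 2*pi ≈ 5.6755 (local maximum)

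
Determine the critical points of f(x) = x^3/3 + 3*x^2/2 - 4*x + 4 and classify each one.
f'(x) = x^2 + 3*x - 4

Solve f'(x) = 0:
  Factor: x^2 + 3*x - 4 = (x - 1)*(x + 4) = 0.
  ⇒ x = -4, 1

f''(x) = 2*x + 3
Second-derivative test at each critical point:
  f''(-4) = -5 < 0 → local maximum
  f''(1) = 5 > 0 → local minimum

Critical points: x = -4 (local maximum); x = 1 (local minimum)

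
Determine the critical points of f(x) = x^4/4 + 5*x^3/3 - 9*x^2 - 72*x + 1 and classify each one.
f'(x) = x^3 + 5*x^2 - 18*x - 72

Solve f'(x) = 0:
  Factor: x^3 + 5*x^2 - 18*x - 72 = (x - 4)*(x + 3)*(x + 6) = 0.
  ⇒ x = -6, -3, 4

f''(x) = 3*x^2 + 10*x - 18
Second-derivative test at each critical point:
  f''(-6) = 30 > 0 → local minimum
  f''(-3) = -21 < 0 → local maximum
  f''(4) = 70 > 0 → local minimum

Critical points: x = -6 (local minimum); x = -3 (local maximum); x = 4 (local minimum)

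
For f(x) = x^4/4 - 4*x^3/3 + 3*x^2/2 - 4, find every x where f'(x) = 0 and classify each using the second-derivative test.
f'(x) = x*(x^2 - 4*x + 3)

Solve f'(x) = 0:
  Factor: x^3 - 4*x^2 + 3*x = x*(x - 3)*(x - 1) = 0.
  ⇒ x = 0, 1, 3

f''(x) = 3*x^2 - 8*x + 3
Second-derivative test at each critical point:
  f''(0) = 3 > 0 → local minimum
  f''(1) = -2 < 0 → local maximum
  f''(3) = 6 > 0 → local minimum

Critical points: x = 0 (local minimum); x = 1 (local maximum); x = 3 (local minimum)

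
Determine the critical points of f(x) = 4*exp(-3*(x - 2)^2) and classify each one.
f'(x) = 24*(2 - x)*exp(-3*(x - 2)^2)

Solve f'(x) = 0:
  f'(x) = (48 - 24*x)·exp(-3*(x - 2)^2) and exp(-3*(x - 2)^2) > 0 for every x, so f'(x) = 0 ⇔ 48 - 24*x = 0.
  Factor: 48 - 24*x = -24*(x - 2) = 0.
  ⇒ x = 2

f''(x) = 24*(6*(x - 2)^2 - 1)*exp(-3*(x - 2)^2)
Second-derivative test at each critical point:
  f''(2) = -24 < 0 → local maximum

Critical points: x = 2 (local maximum)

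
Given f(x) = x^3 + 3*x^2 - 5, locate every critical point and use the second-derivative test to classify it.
f'(x) = 3*x*(x + 2)

Solve f'(x) = 0:
  Factor: 3*x^2 + 6*x = 3*x*(x + 2) = 0.
  ⇒ x = -2, 0

f''(x) = 6*x + 6
Second-derivative test at each critical point:
  f''(-2) = -6 < 0 → local maximum
  f''(0) = 6 > 0 → local minimum

Critical points: x = -2 (local maximum); x = 0 (local minimum)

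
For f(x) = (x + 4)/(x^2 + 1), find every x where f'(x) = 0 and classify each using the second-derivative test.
f'(x) = (x^2 - 2*x*(x + 4) + 1)/(x^2 + 1)^2

Solve f'(x) = 0:
  f'(x) = -(x^2 + 8*x - 1)/(x^2 + 1)^2; the denominator is positive wherever f is defined, so f'(x) = 0 ⇔ -x^2 - 8*x + 1 = 0.
  x^2 + 8*x - 1 = 0 has no rational roots; quadratic formula: x = (-8 ± √68)/2.
  ⇒ x = -sqrt(17) - 4 ≈ -8.1231, -4 + sqrt(17) ≈ 0.1231

f''(x) = 2*(4*x^2*(x + 4) - (3*x + 4)*(x^2 + 1))/(x^2 + 1)^3
Second-derivative test at each critical point:
  f''(-8.1231) = 0.0018 > 0 → local minimum
  f''(0.1231) = -8.0018 < 0 → local maximum

Critical points: x = -sqrt(17) - 4 ≈ -8.1231 (local minimum); x = -4 + sqrt(17) ≈ 0.1231 (local maximum)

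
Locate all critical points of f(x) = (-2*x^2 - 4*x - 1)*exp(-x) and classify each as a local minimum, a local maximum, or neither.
f'(x) = (2*x^2 - 3)*exp(-x)

Solve f'(x) = 0:
  f'(x) = (2*x^2 - 3)·exp(-x) and exp(-x) > 0 for every x, so f'(x) = 0 ⇔ 2*x^2 - 3 = 0.
  2*x^2 - 3 = 0 has no rational roots; quadratic formula: x = (0 ± √24)/4.
  ⇒ x = -sqrt(6)/2 ≈ -1.2247, sqrt(6)/2 ≈ 1.2247

f''(x) = (-2*x^2 + 4*x + 3)*exp(-x)
Second-derivative test at each critical point:
  f''(-1.2247) = -16.6727 < 0 → local maximum
  f''(1.2247) = 1.4395 > 0 → local minimum

Critical points: x = -sqrt(6)/2 ≈ -1.2247 (local maximum); x = sqrt(6)/2 ≈ 1.2247 (local minimum)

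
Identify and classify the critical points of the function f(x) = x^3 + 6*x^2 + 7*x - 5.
f'(x) = 3*x^2 + 12*x + 7

Solve f'(x) = 0:
  3*x^2 + 12*x + 7 = 0 has no rational roots; quadratic formula: x = (-12 ± √60)/6.
  ⇒ x = -2 - sqrt(15)/3 ≈ -3.2910, -2 + sqrt(15)/3 ≈ -0.7090

f''(x) = 6*x + 12
Second-derivative test at each critical point:
  f''(-3.2910) = -7.7460 < 0 → local maximum
  f''(-0.7090) = 7.7460 > 0 → local minimum

Critical points: x = -2 - sqrt(15)/3 ≈ -3.2910 (local maximum); x = -2 + sqrt(15)/3 ≈ -0.7090 (local minimum)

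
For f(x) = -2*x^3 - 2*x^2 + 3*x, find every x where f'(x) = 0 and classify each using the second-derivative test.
f'(x) = -6*x^2 - 4*x + 3

Solve f'(x) = 0:
  6*x^2 + 4*x - 3 = 0 has no rational roots; quadratic formula: x = (-4 ± √88)/12.
  ⇒ x = -sqrt(22)/6 - 1/3 ≈ -1.1151, -1/3 + sqrt(22)/6 ≈ 0.4484

f''(x) = -12*x - 4
Second-derivative test at each critical point:
  f''(-1.1151) = 9.3808 > 0 → local minimum
  f''(0.4484) = -9.3808 < 0 → local maximum

Critical points: x = -sqrt(22)/6 - 1/3 ≈ -1.1151 (local minimum); x = -1/3 + sqrt(22)/6 ≈ 0.4484 (local maximum)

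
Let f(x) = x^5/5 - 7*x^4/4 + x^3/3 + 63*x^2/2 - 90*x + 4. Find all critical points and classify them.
f'(x) = x^4 - 7*x^3 + x^2 + 63*x - 90

Solve f'(x) = 0:
  Factor: x^4 - 7*x^3 + x^2 + 63*x - 90 = (x - 5)*(x - 3)*(x - 2)*(x + 3) = 0.
  ⇒ x = -3, 2, 3, 5

f''(x) = 4*x^3 - 21*x^2 + 2*x + 63
Second-derivative test at each critical point:
  f''(-3) = -240 < 0 → local maximum
  f''(2) = 15 > 0 → local minimum
  f''(3) = -12 < 0 → local maximum
  f''(5) = 48 > 0 → local minimum

Critical points: x = -3 (local maximum); x = 2 (local minimum); x = 3 (local maximum); x = 5 (local minimum)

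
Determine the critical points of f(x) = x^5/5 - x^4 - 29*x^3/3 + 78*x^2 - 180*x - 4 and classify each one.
f'(x) = x^4 - 4*x^3 - 29*x^2 + 156*x - 180

Solve f'(x) = 0:
  Factor: x^4 - 4*x^3 - 29*x^2 + 156*x - 180 = (x - 5)*(x - 3)*(x - 2)*(x + 6) = 0.
  ⇒ x = -6, 2, 3, 5

f''(x) = 4*x^3 - 12*x^2 - 58*x + 156
Second-derivative test at each critical point:
  f''(-6) = -792 < 0 → local maximum
  f''(2) = 24 > 0 → local minimum
  f''(3) = -18 < 0 → local maximum
  f''(5) = 66 > 0 → local minimum

Critical points: x = -6 (local maximum); x = 2 (local minimum); x = 3 (local maximum); x = 5 (local minimum)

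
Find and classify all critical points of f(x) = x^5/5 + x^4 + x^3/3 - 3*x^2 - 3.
f'(x) = x*(x^3 + 4*x^2 + x - 6)

Solve f'(x) = 0:
  Factor: x^4 + 4*x^3 + x^2 - 6*x = x*(x - 1)*(x + 2)*(x + 3) = 0.
  ⇒ x = -3, -2, 0, 1

f''(x) = 4*x^3 + 12*x^2 + 2*x - 6
Second-derivative test at each critical point:
  f''(-3) = -12 < 0 → local maximum
  f''(-2) = 6 > 0 → local minimum
  f''(0) = -6 < 0 → local maximum
  f''(1) = 12 > 0 → local minimum

Critical points: x = -3 (local maximum); x = -2 (local minimum); x = 0 (local maximum); x = 1 (local minimum)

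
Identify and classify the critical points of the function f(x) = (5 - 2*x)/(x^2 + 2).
f'(x) = 2*(x^2 - 5*x - 2)/(x^4 + 4*x^2 + 4)

Solve f'(x) = 0:
  f'(x) = 2*(x^2 - 5*x - 2)/(x^2 + 2)^2; the denominator is positive wherever f is defined, so f'(x) = 0 ⇔ 2*x^2 - 10*x - 4 = 0.
  Factor: 2*x^2 - 10*x - 4 = 2*(x^2 - 5*x - 2); x^2 - 5*x - 2 = 0 has no rational roots; quadratic formula: x = (5 ± √33)/2.
  ⇒ x = 5/2 - sqrt(33)/2 ≈ -0.3723, 5/2 + sqrt(33)/2 ≈ 5.3723

f''(x) = 2*(4*x^2*(5 - 2*x) + (6*x - 5)*(x^2 + 2))/(x^2 + 2)^3
Second-derivative test at each critical point:
  f''(-0.3723) = -2.5121 < 0 → local maximum
  f''(5.3723) = 0.0121 > 0 → local minimum

Critical points: x = 5/2 - sqrt(33)/2 ≈ -0.3723 (local maximum); x = 5/2 + sqrt(33)/2 ≈ 5.3723 (local minimum)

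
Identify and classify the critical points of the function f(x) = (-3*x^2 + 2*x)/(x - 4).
f'(x) = (-3*x^2 + 24*x - 8)/(x^2 - 8*x + 16)

Solve f'(x) = 0:
  f'(x) = -(3*x^2 - 24*x + 8)/(x - 4)^2; the denominator is positive wherever f is defined, so f'(x) = 0 ⇔ -3*x^2 + 24*x - 8 = 0.
  3*x^2 - 24*x + 8 = 0 has no rational roots; quadratic formula: x = (24 ± √480)/6.
  ⇒ x = 4 - 2*sqrt(30)/3 ≈ 0.3485, 2*sqrt(30)/3 + 4 ≈ 7.6515

f''(x) = -80/(x^3 - 12*x^2 + 48*x - 64)
Second-derivative test at each critical point:
  f''(0.3485) = 1.6432 > 0 → local minimum
  f''(7.6515) = -1.6432 < 0 → local maximum

Critical points: x = 4 - 2*sqrt(30)/3 ≈ 0.3485 (local minimum); x = 2*sqrt(30)/3 + 4 ≈ 7.6515 (local maximum)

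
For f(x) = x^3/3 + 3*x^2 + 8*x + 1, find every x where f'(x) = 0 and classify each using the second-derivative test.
f'(x) = x^2 + 6*x + 8

Solve f'(x) = 0:
  Factor: x^2 + 6*x + 8 = (x + 2)*(x + 4) = 0.
  ⇒ x = -4, -2

f''(x) = 2*x + 6
Second-derivative test at each critical point:
  f''(-4) = -2 < 0 → local maximum
  f''(-2) = 2 > 0 → local minimum

Critical points: x = -4 (local maximum); x = -2 (local minimum)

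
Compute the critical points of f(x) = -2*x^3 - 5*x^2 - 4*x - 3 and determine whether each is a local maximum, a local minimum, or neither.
f'(x) = -6*x^2 - 10*x - 4

Solve f'(x) = 0:
  Factor: -6*x^2 - 10*x - 4 = -2*(x + 1)*(3*x + 2) = 0.
  ⇒ x = -1, -2/3

f''(x) = -12*x - 10
Second-derivative test at each critical point:
  f''(-1) = 2 > 0 → local minimum
  f''(-2/3) = -2 < 0 → local maximum

Critical points: x = -1 (local minimum); x = -2/3 (local maximum)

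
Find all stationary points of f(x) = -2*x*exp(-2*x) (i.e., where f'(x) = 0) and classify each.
f'(x) = 2*(2*x - 1)*exp(-2*x)

Solve f'(x) = 0:
  f'(x) = (4*x - 2)·exp(-2*x) and exp(-2*x) > 0 for every x, so f'(x) = 0 ⇔ 4*x - 2 = 0.
  Factor: 4*x - 2 = 2*(2*x - 1) = 0.
  ⇒ x = 1/2

f''(x) = 8*(1 - x)*exp(-2*x)
Second-derivative test at each critical point:
  f''(1/2) = 1.4715 > 0 → local minimum

Critical points: x = 1/2 (local minimum)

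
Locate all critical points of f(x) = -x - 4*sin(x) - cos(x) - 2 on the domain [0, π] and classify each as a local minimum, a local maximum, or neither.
f'(x) = sin(x) - 4*cos(x) - 1

Solve f'(x) = 0 on [0, π]:
  f'(x) = 0 ⇔ sin(x) - 4*cos(x) = 1. Write the left side as R·cos(x + φ) with R = √((-4)² + (-1)²) = sqrt(17), cos φ = -4*sqrt(17)/17, sin φ = -sqrt(17)/17; then cos(x + φ) = sqrt(17)/17. Solve for x and keep the solutions lying in [0, π].
  ⇒ x = pi/2 ≈ 1.5708

f''(x) = 4*sin(x) + cos(x)
Second-derivative test at each critical point:
  f''(1.5708) = 4 > 0 → local minimum

Critical points: x = pi/2 ≈ 1.5708 (local minimum)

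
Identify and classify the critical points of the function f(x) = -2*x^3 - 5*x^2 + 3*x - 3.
f'(x) = -6*x^2 - 10*x + 3

Solve f'(x) = 0:
  6*x^2 + 10*x - 3 = 0 has no rational roots; quadratic formula: x = (-10 ± √172)/12.
  ⇒ x = -sqrt(43)/6 - 5/6 ≈ -1.9262, -5/6 + sqrt(43)/6 ≈ 0.2596

f''(x) = -12*x - 10
Second-derivative test at each critical point:
  f''(-1.9262) = 13.1149 > 0 → local minimum
  f''(0.2596) = -13.1149 < 0 → local maximum

Critical points: x = -sqrt(43)/6 - 5/6 ≈ -1.9262 (local minimum); x = -5/6 + sqrt(43)/6 ≈ 0.2596 (local maximum)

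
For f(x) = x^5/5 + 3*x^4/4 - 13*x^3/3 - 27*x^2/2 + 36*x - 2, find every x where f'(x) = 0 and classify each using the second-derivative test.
f'(x) = x^4 + 3*x^3 - 13*x^2 - 27*x + 36

Solve f'(x) = 0:
  Factor: x^4 + 3*x^3 - 13*x^2 - 27*x + 36 = (x - 3)*(x - 1)*(x + 3)*(x + 4) = 0.
  ⇒ x = -4, -3, 1, 3

f''(x) = 4*x^3 + 9*x^2 - 26*x - 27
Second-derivative test at each critical point:
  f''(-4) = -35 < 0 → local maximum
  f''(-3) = 24 > 0 → local minimum
  f''(1) = -40 < 0 → local maximum
  f''(3) = 84 > 0 → local minimum

Critical points: x = -4 (local maximum); x = -3 (local minimum); x = 1 (local maximum); x = 3 (local minimum)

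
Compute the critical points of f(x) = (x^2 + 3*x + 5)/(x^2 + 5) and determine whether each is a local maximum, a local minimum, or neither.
f'(x) = 3*(5 - x^2)/(x^4 + 10*x^2 + 25)

Solve f'(x) = 0:
  f'(x) = -3*(x^2 - 5)/(x^2 + 5)^2; the denominator is positive wherever f is defined, so f'(x) = 0 ⇔ 15 - 3*x^2 = 0.
  Factor: 15 - 3*x^2 = -3*(x^2 - 5); x^2 - 5 = 0 has no rational roots; quadratic formula: x = (0 ± √20)/2.
  ⇒ x = -sqrt(5) ≈ -2.2361, sqrt(5) ≈ 2.2361

f''(x) = 6*x*(x^2 - 15)/(x^6 + 15*x^4 + 75*x^2 + 125)
Second-derivative test at each critical point:
  f''(-2.2361) = 0.1342 > 0 → local minimum
  f''(2.2361) = -0.1342 < 0 → local maximum

Critical points: x = -sqrt(5) ≈ -2.2361 (local minimum); x = sqrt(5) ≈ 2.2361 (local maximum)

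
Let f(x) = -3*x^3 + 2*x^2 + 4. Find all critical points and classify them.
f'(x) = x*(4 - 9*x)

Solve f'(x) = 0:
  Factor: -9*x^2 + 4*x = -x*(9*x - 4) = 0.
  ⇒ x = 0, 4/9

f''(x) = 4 - 18*x
Second-derivative test at each critical point:
  f''(0) = 4 > 0 → local minimum
  f''(4/9) = -4 < 0 → local maximum

Critical points: x = 0 (local minimum); x = 4/9 (local maximum)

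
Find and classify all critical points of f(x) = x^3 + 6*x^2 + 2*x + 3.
f'(x) = 3*x^2 + 12*x + 2

Solve f'(x) = 0:
  3*x^2 + 12*x + 2 = 0 has no rational roots; quadratic formula: x = (-12 ± √120)/6.
  ⇒ x = -2 - sqrt(30)/3 ≈ -3.8257, -2 + sqrt(30)/3 ≈ -0.1743

f''(x) = 6*x + 12
Second-derivative test at each critical point:
  f''(-3.8257) = -10.9545 < 0 → local maximum
  f''(-0.1743) = 10.9545 > 0 → local minimum

Critical points: x = -2 - sqrt(30)/3 ≈ -3.8257 (local maximum); x = -2 + sqrt(30)/3 ≈ -0.1743 (local minimum)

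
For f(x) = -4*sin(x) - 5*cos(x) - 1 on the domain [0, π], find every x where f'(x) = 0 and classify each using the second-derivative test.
f'(x) = 5*sin(x) - 4*cos(x)

Solve f'(x) = 0 on [0, π]:
  f'(x) = 0 ⇔ -4*cos(x) = -5*sin(x) ⇔ tan(x) = 4/5, i.e. x = arctan(4/5) + nπ; keep the solutions lying in [0, π].
  ⇒ x = atan(4/5) ≈ 0.6747

f''(x) = 4*sin(x) + 5*cos(x)
Second-derivative test at each critical point:
  f''(0.6747) = 6.4031 > 0 → local minimum

Critical points: x = atan(4/5) ≈ 0.6747 (local minimum)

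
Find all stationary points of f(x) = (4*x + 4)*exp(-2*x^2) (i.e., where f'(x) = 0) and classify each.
f'(x) = 4*(-4*x*(x + 1) + 1)*exp(-2*x^2)

Solve f'(x) = 0:
  f'(x) = (-16*x^2 - 16*x + 4)·exp(-2*x^2) and exp(-2*x^2) > 0 for every x, so f'(x) = 0 ⇔ -16*x^2 - 16*x + 4 = 0.
  Factor: -16*x^2 - 16*x + 4 = -4*(4*x^2 + 4*x - 1); 4*x^2 + 4*x - 1 = 0 has no rational roots; quadratic formula: x = (-4 ± √32)/8.
  ⇒ x = -sqrt(2)/2 - 1/2 ≈ -1.2071, -1/2 + sqrt(2)/2 ≈ 0.2071

f''(x) = 16*(4*x^2*(x + 1) - 3*x - 1)*exp(-2*x^2)
Second-derivative test at each critical point:
  f''(-1.2071) = 1.2275 > 0 → local minimum
  f''(0.2071) = -20.7672 < 0 → local maximum

Critical points: x = -sqrt(2)/2 - 1/2 ≈ -1.2071 (local minimum); x = -1/2 + sqrt(2)/2 ≈ 0.2071 (local maximum)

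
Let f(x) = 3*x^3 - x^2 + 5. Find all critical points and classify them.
f'(x) = x*(9*x - 2)

Solve f'(x) = 0:
  Factor: 9*x^2 - 2*x = x*(9*x - 2) = 0.
  ⇒ x = 0, 2/9

f''(x) = 18*x - 2
Second-derivative test at each critical point:
  f''(0) = -2 < 0 → local maximum
  f''(2/9) = 2 > 0 → local minimum

Critical points: x = 0 (local maximum); x = 2/9 (local minimum)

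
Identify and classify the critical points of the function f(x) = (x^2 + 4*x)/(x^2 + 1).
f'(x) = 2*(-2*x^2 + x + 2)/(x^4 + 2*x^2 + 1)

Solve f'(x) = 0:
  f'(x) = -2*(2*x^2 - x - 2)/(x^2 + 1)^2; the denominator is positive wherever f is defined, so f'(x) = 0 ⇔ -4*x^2 + 2*x + 4 = 0.
  Factor: -4*x^2 + 2*x + 4 = -2*(2*x^2 - x - 2); 2*x^2 - x - 2 = 0 has no rational roots; quadratic formula: x = (1 ± √17)/4.
  ⇒ x = 1/4 - sqrt(17)/4 ≈ -0.7808, 1/4 + sqrt(17)/4 ≈ 1.2808

f''(x) = 2*(4*x^3 - 3*x^2 - 12*x + 1)/(x^6 + 3*x^4 + 3*x^2 + 1)
Second-derivative test at each critical point:
  f''(-0.7808) = 3.1828 > 0 → local minimum
  f''(1.2808) = -1.1828 < 0 → local maximum

Critical points: x = 1/4 - sqrt(17)/4 ≈ -0.7808 (local minimum); x = 1/4 + sqrt(17)/4 ≈ 1.2808 (local maximum)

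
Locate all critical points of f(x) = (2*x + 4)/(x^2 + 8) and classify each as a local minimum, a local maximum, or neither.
f'(x) = 2*(x^2 - 2*x*(x + 2) + 8)/(x^2 + 8)^2

Solve f'(x) = 0:
  f'(x) = -2*(x^2 + 4*x - 8)/(x^2 + 8)^2; the denominator is positive wherever f is defined, so f'(x) = 0 ⇔ -2*x^2 - 8*x + 16 = 0.
  Factor: -2*x^2 - 8*x + 16 = -2*(x^2 + 4*x - 8); x^2 + 4*x - 8 = 0 has no rational roots; quadratic formula: x = (-4 ± √48)/2.
  ⇒ x = -2*sqrt(3) - 2 ≈ -5.4641, -2 + 2*sqrt(3) ≈ 1.4641

f''(x) = 4*(4*x^2*(x + 2) - (3*x + 2)*(x^2 + 8))/(x^2 + 8)^3
Second-derivative test at each critical point:
  f''(-5.4641) = 0.0097 > 0 → local minimum
  f''(1.4641) = -0.1347 < 0 → local maximum

Critical points: x = -2*sqrt(3) - 2 ≈ -5.4641 (local minimum); x = -2 + 2*sqrt(3) ≈ 1.4641 (local maximum)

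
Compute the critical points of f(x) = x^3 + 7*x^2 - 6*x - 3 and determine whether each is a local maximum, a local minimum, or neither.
f'(x) = 3*x^2 + 14*x - 6

Solve f'(x) = 0:
  3*x^2 + 14*x - 6 = 0 has no rational roots; quadratic formula: x = (-14 ± √268)/6.
  ⇒ x = -sqrt(67)/3 - 7/3 ≈ -5.0618, -7/3 + sqrt(67)/3 ≈ 0.3951

f''(x) = 6*x + 14
Second-derivative test at each critical point:
  f''(-5.0618) = -16.3707 < 0 → local maximum
  f''(0.3951) = 16.3707 > 0 → local minimum

Critical points: x = -sqrt(67)/3 - 7/3 ≈ -5.0618 (local maximum); x = -7/3 + sqrt(67)/3 ≈ 0.3951 (local minimum)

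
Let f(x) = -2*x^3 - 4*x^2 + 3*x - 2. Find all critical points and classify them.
f'(x) = -6*x^2 - 8*x + 3

Solve f'(x) = 0:
  6*x^2 + 8*x - 3 = 0 has no rational roots; quadratic formula: x = (-8 ± √136)/12.
  ⇒ x = -sqrt(34)/6 - 2/3 ≈ -1.6385, -2/3 + sqrt(34)/6 ≈ 0.3052

f''(x) = -12*x - 8
Second-derivative test at each critical point:
  f''(-1.6385) = 11.6619 > 0 → local minimum
  f''(0.3052) = -11.6619 < 0 → local maximum

Critical points: x = -sqrt(34)/6 - 2/3 ≈ -1.6385 (local minimum); x = -2/3 + sqrt(34)/6 ≈ 0.3052 (local maximum)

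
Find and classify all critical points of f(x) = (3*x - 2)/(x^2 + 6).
f'(x) = (-3*x^2 + 4*x + 18)/(x^4 + 12*x^2 + 36)

Solve f'(x) = 0:
  f'(x) = -(3*x^2 - 4*x - 18)/(x^2 + 6)^2; the denominator is positive wherever f is defined, so f'(x) = 0 ⇔ -3*x^2 + 4*x + 18 = 0.
  3*x^2 - 4*x - 18 = 0 has no rational roots; quadratic formula: x = (4 ± √232)/6.
  ⇒ x = 2/3 - sqrt(58)/3 ≈ -1.8719, 2/3 + sqrt(58)/3 ≈ 3.2053

f''(x) = 2*(4*x^2*(3*x - 2) + (2 - 9*x)*(x^2 + 6))/(x^2 + 6)^3
Second-derivative test at each critical point:
  f''(-1.8719) = 0.1686 > 0 → local minimum
  f''(3.2053) = -0.0575 < 0 → local maximum

Critical points: x = 2/3 - sqrt(58)/3 ≈ -1.8719 (local minimum); x = 2/3 + sqrt(58)/3 ≈ 3.2053 (local maximum)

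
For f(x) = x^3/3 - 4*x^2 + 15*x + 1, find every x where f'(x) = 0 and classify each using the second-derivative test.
f'(x) = x^2 - 8*x + 15

Solve f'(x) = 0:
  Factor: x^2 - 8*x + 15 = (x - 5)*(x - 3) = 0.
  ⇒ x = 3, 5

f''(x) = 2*x - 8
Second-derivative test at each critical point:
  f''(3) = -2 < 0 → local maximum
  f''(5) = 2 > 0 → local minimum

Critical points: x = 3 (local maximum); x = 5 (local minimum)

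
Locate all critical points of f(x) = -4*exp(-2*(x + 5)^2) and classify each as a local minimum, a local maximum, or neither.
f'(x) = 16*(x + 5)*exp(-2*(x + 5)^2)

Solve f'(x) = 0:
  f'(x) = (16*x + 80)·exp(-2*(x + 5)^2) and exp(-2*(x + 5)^2) > 0 for every x, so f'(x) = 0 ⇔ 16*x + 80 = 0.
  Factor: 16*x + 80 = 16*(x + 5) = 0.
  ⇒ x = -5

f''(x) = 16*(1 - 4*(x + 5)^2)*exp(-2*(x + 5)^2)
Second-derivative test at each critical point:
  f''(-5) = 16 > 0 → local minimum

Critical points: x = -5 (local minimum)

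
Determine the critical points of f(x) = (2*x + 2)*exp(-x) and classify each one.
f'(x) = -2*x*exp(-x)

Solve f'(x) = 0:
  f'(x) = (-2*x)·exp(-x) and exp(-x) > 0 for every x, so f'(x) = 0 ⇔ -2*x = 0.
  -2*x = 0.
  ⇒ x = 0

f''(x) = 2*(x - 1)*exp(-x)
Second-derivative test at each critical point:
  f''(0) = -2 < 0 → local maximum

Critical points: x = 0 (local maximum)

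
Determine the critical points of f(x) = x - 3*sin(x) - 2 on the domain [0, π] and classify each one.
f'(x) = 1 - 3*cos(x)

Solve f'(x) = 0 on [0, π]:
  f'(x) = 0 ⇔ cos(x) = 1/3, i.e. x = ±arccos(1/3) + 2nπ; keep the solutions lying in [0, π].
  ⇒ x = acos(1/3) ≈ 1.2310

f''(x) = 3*sin(x)
Second-derivative test at each critical point:
  f''(1.2310) = 2.8284 > 0 → local minimum

Critical points: x = acos(1/3) ≈ 1.2310 (local minimum)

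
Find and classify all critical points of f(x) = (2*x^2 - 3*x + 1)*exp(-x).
f'(x) = (-2*x^2 + 7*x - 4)*exp(-x)

Solve f'(x) = 0:
  f'(x) = (-2*x^2 + 7*x - 4)·exp(-x) and exp(-x) > 0 for every x, so f'(x) = 0 ⇔ -2*x^2 + 7*x - 4 = 0.
  2*x^2 - 7*x + 4 = 0 has no rational roots; quadratic formula: x = (7 ± √17)/4.
  ⇒ x = 7/4 - sqrt(17)/4 ≈ 0.7192, sqrt(17)/4 + 7/4 ≈ 2.7808

f''(x) = (2*x^2 - 11*x + 11)*exp(-x)
Second-derivative test at each critical point:
  f''(0.7192) = 2.0085 > 0 → local minimum
  f''(2.7808) = -0.2556 < 0 → local maximum

Critical points: x = 7/4 - sqrt(17)/4 ≈ 0.7192 (local minimum); x = sqrt(17)/4 + 7/4 ≈ 2.7808 (local maximum)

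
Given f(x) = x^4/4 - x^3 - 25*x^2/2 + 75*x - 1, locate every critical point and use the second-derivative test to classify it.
f'(x) = x^3 - 3*x^2 - 25*x + 75

Solve f'(x) = 0:
  Factor: x^3 - 3*x^2 - 25*x + 75 = (x - 5)*(x - 3)*(x + 5) = 0.
  ⇒ x = -5, 3, 5

f''(x) = 3*x^2 - 6*x - 25
Second-derivative test at each critical point:
  f''(-5) = 80 > 0 → local minimum
  f''(3) = -16 < 0 → local maximum
  f''(5) = 20 > 0 → local minimum

Critical points: x = -5 (local minimum); x = 3 (local maximum); x = 5 (local minimum)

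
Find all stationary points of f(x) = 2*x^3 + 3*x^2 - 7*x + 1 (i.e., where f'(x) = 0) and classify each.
f'(x) = 6*x^2 + 6*x - 7

Solve f'(x) = 0:
  6*x^2 + 6*x - 7 = 0 has no rational roots; quadratic formula: x = (-6 ± √204)/12.
  ⇒ x = -sqrt(51)/6 - 1/2 ≈ -1.6902, -1/2 + sqrt(51)/6 ≈ 0.6902

f''(x) = 12*x + 6
Second-derivative test at each critical point:
  f''(-1.6902) = -14.2829 < 0 → local maximum
  f''(0.6902) = 14.2829 > 0 → local minimum

Critical points: x = -sqrt(51)/6 - 1/2 ≈ -1.6902 (local maximum); x = -1/2 + sqrt(51)/6 ≈ 0.6902 (local minimum)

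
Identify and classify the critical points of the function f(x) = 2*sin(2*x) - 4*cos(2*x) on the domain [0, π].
f'(x) = 8*sin(2*x) + 4*cos(2*x)

Solve f'(x) = 0 on [0, π]:
  f'(x) = 0 ⇔ 2*cos(2*x) = -4*sin(2*x) ⇔ tan(2*x) = -1/2, i.e. 2*x = arctan(-1/2) + nπ; keep the solutions lying in [0, π].
  ⇒ x = -atan(1/2)/2 + pi/2 ≈ 1.3390, pi - atan(1/2)/2 ≈ 2.9098

f''(x) = -8*sin(2*x) + 16*cos(2*x)
Second-derivative test at each critical point:
  f''(1.3390) = -17.8885 < 0 → local maximum
  f''(2.9098) = 17.8885 > 0 → local minimum

Critical points: x = -atan(1/2)/2 + pi/2 ≈ 1.3390 (local maximum); x = pi - atan(1/2)/2 ≈ 2.9098 (local minimum)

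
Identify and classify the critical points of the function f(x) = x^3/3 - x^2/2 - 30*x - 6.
f'(x) = x^2 - x - 30

Solve f'(x) = 0:
  Factor: x^2 - x - 30 = (x - 6)*(x + 5) = 0.
  ⇒ x = -5, 6

f''(x) = 2*x - 1
Second-derivative test at each critical point:
  f''(-5) = -11 < 0 → local maximum
  f''(6) = 11 > 0 → local minimum

Critical points: x = -5 (local maximum); x = 6 (local minimum)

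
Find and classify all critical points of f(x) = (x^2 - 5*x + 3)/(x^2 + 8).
f'(x) = 5*(x^2 + 2*x - 8)/(x^4 + 16*x^2 + 64)

Solve f'(x) = 0:
  f'(x) = 5*(x - 2)*(x + 4)/(x^2 + 8)^2; the denominator is positive wherever f is defined, so f'(x) = 0 ⇔ 5*x^2 + 10*x - 40 = 0.
  Factor: 5*x^2 + 10*x - 40 = 5*(x - 2)*(x + 4) = 0.
  ⇒ x = -4, 2

f''(x) = 10*(-x^3 - 3*x^2 + 24*x + 8)/(x^6 + 24*x^4 + 192*x^2 + 512)
Second-derivative test at each critical point:
  f''(-4) = -5/96 < 0 → local maximum
  f''(2) = 5/24 > 0 → local minimum

Critical points: x = -4 (local maximum); x = 2 (local minimum)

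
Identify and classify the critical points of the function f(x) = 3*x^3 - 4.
f'(x) = 9*x^2

Solve f'(x) = 0:
  ⇒ x = 0

f''(x) = 18*x
Second-derivative test at each critical point:
  f''(0) = 0, so the second-derivative test is inconclusive; use the first-derivative test: f'(-1/4) = 0.5625, f'(1/4) = 0.5625 — f' is positive on both sides (no sign change) → neither a local maximum nor a local minimum

Critical points: x = 0 (neither)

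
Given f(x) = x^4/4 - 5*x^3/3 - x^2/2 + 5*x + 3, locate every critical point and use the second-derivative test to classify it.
f'(x) = x^3 - 5*x^2 - x + 5

Solve f'(x) = 0:
  Factor: x^3 - 5*x^2 - x + 5 = (x - 5)*(x - 1)*(x + 1) = 0.
  ⇒ x = -1, 1, 5

f''(x) = 3*x^2 - 10*x - 1
Second-derivative test at each critical point:
  f''(-1) = 12 > 0 → local minimum
  f''(1) = -8 < 0 → local maximum
  f''(5) = 24 > 0 → local minimum

Critical points: x = -1 (local minimum); x = 1 (local maximum); x = 5 (local minimum)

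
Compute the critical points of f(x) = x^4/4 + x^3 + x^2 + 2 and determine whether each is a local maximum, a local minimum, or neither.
f'(x) = x*(x^2 + 3*x + 2)

Solve f'(x) = 0:
  Factor: x^3 + 3*x^2 + 2*x = x*(x + 1)*(x + 2) = 0.
  ⇒ x = -2, -1, 0

f''(x) = 3*x^2 + 6*x + 2
Second-derivative test at each critical point:
  f''(-2) = 2 > 0 → local minimum
  f''(-1) = -1 < 0 → local maximum
  f''(0) = 2 > 0 → local minimum

Critical points: x = -2 (local minimum); x = -1 (local maximum); x = 0 (local minimum)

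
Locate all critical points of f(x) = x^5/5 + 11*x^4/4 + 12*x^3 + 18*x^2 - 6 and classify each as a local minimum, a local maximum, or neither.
f'(x) = x*(x^3 + 11*x^2 + 36*x + 36)

Solve f'(x) = 0:
  Factor: x^4 + 11*x^3 + 36*x^2 + 36*x = x*(x + 2)*(x + 3)*(x + 6) = 0.
  ⇒ x = -6, -3, -2, 0

f''(x) = 4*x^3 + 33*x^2 + 72*x + 36
Second-derivative test at each critical point:
  f''(-6) = -72 < 0 → local maximum
  f''(-3) = 9 > 0 → local minimum
  f''(-2) = -8 < 0 → local maximum
  f''(0) = 36 > 0 → local minimum

Critical points: x = -6 (local maximum); x = -3 (local minimum); x = -2 (local maximum); x = 0 (local minimum)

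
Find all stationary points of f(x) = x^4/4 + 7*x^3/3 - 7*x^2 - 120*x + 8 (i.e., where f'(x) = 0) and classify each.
f'(x) = x^3 + 7*x^2 - 14*x - 120

Solve f'(x) = 0:
  Factor: x^3 + 7*x^2 - 14*x - 120 = (x - 4)*(x + 5)*(x + 6) = 0.
  ⇒ x = -6, -5, 4

f''(x) = 3*x^2 + 14*x - 14
Second-derivative test at each critical point:
  f''(-6) = 10 > 0 → local minimum
  f''(-5) = -9 < 0 → local maximum
  f''(4) = 90 > 0 → local minimum

Critical points: x = -6 (local minimum); x = -5 (local maximum); x = 4 (local minimum)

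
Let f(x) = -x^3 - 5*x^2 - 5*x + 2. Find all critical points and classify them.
f'(x) = -3*x^2 - 10*x - 5

Solve f'(x) = 0:
  3*x^2 + 10*x + 5 = 0 has no rational roots; quadratic formula: x = (-10 ± √40)/6.
  ⇒ x = -5/3 - sqrt(10)/3 ≈ -2.7208, -5/3 + sqrt(10)/3 ≈ -0.6126

f''(x) = -6*x - 10
Second-derivative test at each critical point:
  f''(-2.7208) = 6.3246 > 0 → local minimum
  f''(-0.6126) = -6.3246 < 0 → local maximum

Critical points: x = -5/3 - sqrt(10)/3 ≈ -2.7208 (local minimum); x = -5/3 + sqrt(10)/3 ≈ -0.6126 (local maximum)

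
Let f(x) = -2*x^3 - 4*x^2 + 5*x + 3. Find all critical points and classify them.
f'(x) = -6*x^2 - 8*x + 5

Solve f'(x) = 0:
  6*x^2 + 8*x - 5 = 0 has no rational roots; quadratic formula: x = (-8 ± √184)/12.
  ⇒ x = -sqrt(46)/6 - 2/3 ≈ -1.7971, -2/3 + sqrt(46)/6 ≈ 0.4637

f''(x) = -12*x - 8
Second-derivative test at each critical point:
  f''(-1.7971) = 13.5647 > 0 → local minimum
  f''(0.4637) = -13.5647 < 0 → local maximum

Critical points: x = -sqrt(46)/6 - 2/3 ≈ -1.7971 (local minimum); x = -2/3 + sqrt(46)/6 ≈ 0.4637 (local maximum)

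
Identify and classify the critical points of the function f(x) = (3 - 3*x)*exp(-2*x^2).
f'(x) = 3*(4*x*(x - 1) - 1)*exp(-2*x^2)

Solve f'(x) = 0:
  f'(x) = (12*x^2 - 12*x - 3)·exp(-2*x^2) and exp(-2*x^2) > 0 for every x, so f'(x) = 0 ⇔ 12*x^2 - 12*x - 3 = 0.
  Factor: 12*x^2 - 12*x - 3 = 3*(4*x^2 - 4*x - 1); 4*x^2 - 4*x - 1 = 0 has no rational roots; quadratic formula: x = (4 ± √32)/8.
  ⇒ x = 1/2 - sqrt(2)/2 ≈ -0.2071, 1/2 + sqrt(2)/2 ≈ 1.2071

f''(x) = 12*(4*x^2*(1 - x) + 3*x - 1)*exp(-2*x^2)
Second-derivative test at each critical point:
  f''(-0.2071) = -15.5754 < 0 → local maximum
  f''(1.2071) = 0.9206 > 0 → local minimum

Critical points: x = 1/2 - sqrt(2)/2 ≈ -0.2071 (local maximum); x = 1/2 + sqrt(2)/2 ≈ 1.2071 (local minimum)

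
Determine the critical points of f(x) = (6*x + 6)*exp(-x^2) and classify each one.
f'(x) = 6*(-2*x*(x + 1) + 1)*exp(-x^2)

Solve f'(x) = 0:
  f'(x) = (-12*x^2 - 12*x + 6)·exp(-x^2) and exp(-x^2) > 0 for every x, so f'(x) = 0 ⇔ -12*x^2 - 12*x + 6 = 0.
  Factor: -12*x^2 - 12*x + 6 = -6*(2*x^2 + 2*x - 1); 2*x^2 + 2*x - 1 = 0 has no rational roots; quadratic formula: x = (-2 ± √12)/4.
  ⇒ x = -sqrt(3)/2 - 1/2 ≈ -1.3660, -1/2 + sqrt(3)/2 ≈ 0.3660

f''(x) = 12*(2*x^2*(x + 1) - 3*x - 1)*exp(-x^2)
Second-derivative test at each critical point:
  f''(-1.3660) = 3.2162 > 0 → local minimum
  f''(0.3660) = -18.1785 < 0 → local maximum

Critical points: x = -sqrt(3)/2 - 1/2 ≈ -1.3660 (local minimum); x = -1/2 + sqrt(3)/2 ≈ 0.3660 (local maximum)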